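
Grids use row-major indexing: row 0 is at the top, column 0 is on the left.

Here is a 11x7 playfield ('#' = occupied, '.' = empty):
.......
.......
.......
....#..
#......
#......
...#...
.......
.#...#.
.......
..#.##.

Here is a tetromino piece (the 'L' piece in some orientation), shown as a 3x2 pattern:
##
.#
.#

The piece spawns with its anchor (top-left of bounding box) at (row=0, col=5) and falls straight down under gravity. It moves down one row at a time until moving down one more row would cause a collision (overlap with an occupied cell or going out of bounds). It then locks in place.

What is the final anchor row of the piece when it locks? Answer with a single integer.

Answer: 7

Derivation:
Spawn at (row=0, col=5). Try each row:
  row 0: fits
  row 1: fits
  row 2: fits
  row 3: fits
  row 4: fits
  row 5: fits
  row 6: fits
  row 7: fits
  row 8: blocked -> lock at row 7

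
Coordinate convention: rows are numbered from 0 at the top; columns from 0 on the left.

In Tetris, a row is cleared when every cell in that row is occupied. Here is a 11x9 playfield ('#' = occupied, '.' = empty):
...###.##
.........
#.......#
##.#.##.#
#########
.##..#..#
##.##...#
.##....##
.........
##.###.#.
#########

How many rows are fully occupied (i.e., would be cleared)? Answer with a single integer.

Check each row:
  row 0: 4 empty cells -> not full
  row 1: 9 empty cells -> not full
  row 2: 7 empty cells -> not full
  row 3: 3 empty cells -> not full
  row 4: 0 empty cells -> FULL (clear)
  row 5: 5 empty cells -> not full
  row 6: 4 empty cells -> not full
  row 7: 5 empty cells -> not full
  row 8: 9 empty cells -> not full
  row 9: 3 empty cells -> not full
  row 10: 0 empty cells -> FULL (clear)
Total rows cleared: 2

Answer: 2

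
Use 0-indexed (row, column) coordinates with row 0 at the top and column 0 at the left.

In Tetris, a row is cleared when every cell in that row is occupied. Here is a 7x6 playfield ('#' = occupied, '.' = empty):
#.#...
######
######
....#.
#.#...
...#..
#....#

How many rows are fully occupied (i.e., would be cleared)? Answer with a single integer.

Answer: 2

Derivation:
Check each row:
  row 0: 4 empty cells -> not full
  row 1: 0 empty cells -> FULL (clear)
  row 2: 0 empty cells -> FULL (clear)
  row 3: 5 empty cells -> not full
  row 4: 4 empty cells -> not full
  row 5: 5 empty cells -> not full
  row 6: 4 empty cells -> not full
Total rows cleared: 2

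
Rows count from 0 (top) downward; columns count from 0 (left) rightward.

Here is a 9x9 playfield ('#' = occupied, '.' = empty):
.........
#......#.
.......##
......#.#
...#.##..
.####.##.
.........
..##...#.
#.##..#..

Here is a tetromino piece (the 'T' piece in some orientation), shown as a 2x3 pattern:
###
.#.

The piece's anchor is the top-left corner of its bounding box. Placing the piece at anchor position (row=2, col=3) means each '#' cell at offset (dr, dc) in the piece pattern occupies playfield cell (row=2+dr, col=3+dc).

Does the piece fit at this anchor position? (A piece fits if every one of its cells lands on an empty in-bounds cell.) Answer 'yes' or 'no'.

Check each piece cell at anchor (2, 3):
  offset (0,0) -> (2,3): empty -> OK
  offset (0,1) -> (2,4): empty -> OK
  offset (0,2) -> (2,5): empty -> OK
  offset (1,1) -> (3,4): empty -> OK
All cells valid: yes

Answer: yes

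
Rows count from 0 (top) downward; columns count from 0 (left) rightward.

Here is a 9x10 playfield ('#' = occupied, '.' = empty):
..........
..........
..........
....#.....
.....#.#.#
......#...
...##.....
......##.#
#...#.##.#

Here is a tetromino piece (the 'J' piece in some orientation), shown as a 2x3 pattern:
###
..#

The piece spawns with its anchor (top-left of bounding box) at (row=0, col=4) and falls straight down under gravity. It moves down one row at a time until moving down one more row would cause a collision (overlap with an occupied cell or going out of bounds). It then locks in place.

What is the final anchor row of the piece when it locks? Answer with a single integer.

Answer: 2

Derivation:
Spawn at (row=0, col=4). Try each row:
  row 0: fits
  row 1: fits
  row 2: fits
  row 3: blocked -> lock at row 2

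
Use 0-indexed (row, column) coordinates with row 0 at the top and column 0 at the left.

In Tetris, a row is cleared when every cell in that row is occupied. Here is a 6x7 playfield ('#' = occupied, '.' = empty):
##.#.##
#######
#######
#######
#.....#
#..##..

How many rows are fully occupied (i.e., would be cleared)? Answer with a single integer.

Check each row:
  row 0: 2 empty cells -> not full
  row 1: 0 empty cells -> FULL (clear)
  row 2: 0 empty cells -> FULL (clear)
  row 3: 0 empty cells -> FULL (clear)
  row 4: 5 empty cells -> not full
  row 5: 4 empty cells -> not full
Total rows cleared: 3

Answer: 3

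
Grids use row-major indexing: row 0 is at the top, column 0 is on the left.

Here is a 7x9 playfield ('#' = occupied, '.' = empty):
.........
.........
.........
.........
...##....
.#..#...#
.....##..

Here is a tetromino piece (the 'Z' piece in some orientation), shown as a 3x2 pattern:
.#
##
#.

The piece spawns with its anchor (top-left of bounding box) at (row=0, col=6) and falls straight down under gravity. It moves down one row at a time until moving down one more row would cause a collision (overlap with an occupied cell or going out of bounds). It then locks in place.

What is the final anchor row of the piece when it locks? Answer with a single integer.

Spawn at (row=0, col=6). Try each row:
  row 0: fits
  row 1: fits
  row 2: fits
  row 3: fits
  row 4: blocked -> lock at row 3

Answer: 3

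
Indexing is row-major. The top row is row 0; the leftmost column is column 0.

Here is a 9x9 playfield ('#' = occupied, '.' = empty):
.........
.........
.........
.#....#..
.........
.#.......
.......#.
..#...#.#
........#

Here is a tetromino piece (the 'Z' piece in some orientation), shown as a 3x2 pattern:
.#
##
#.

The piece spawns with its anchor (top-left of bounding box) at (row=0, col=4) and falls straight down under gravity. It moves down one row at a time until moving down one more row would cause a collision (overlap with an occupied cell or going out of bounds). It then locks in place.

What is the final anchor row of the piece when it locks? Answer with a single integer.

Spawn at (row=0, col=4). Try each row:
  row 0: fits
  row 1: fits
  row 2: fits
  row 3: fits
  row 4: fits
  row 5: fits
  row 6: fits
  row 7: blocked -> lock at row 6

Answer: 6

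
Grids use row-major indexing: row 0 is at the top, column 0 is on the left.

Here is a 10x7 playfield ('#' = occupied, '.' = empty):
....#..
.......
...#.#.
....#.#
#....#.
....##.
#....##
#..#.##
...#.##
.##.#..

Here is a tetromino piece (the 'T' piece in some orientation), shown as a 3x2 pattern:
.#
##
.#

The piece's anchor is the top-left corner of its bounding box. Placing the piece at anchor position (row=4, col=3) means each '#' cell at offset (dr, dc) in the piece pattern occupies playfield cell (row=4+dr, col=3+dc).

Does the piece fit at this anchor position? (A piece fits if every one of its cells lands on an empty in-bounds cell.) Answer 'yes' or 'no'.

Check each piece cell at anchor (4, 3):
  offset (0,1) -> (4,4): empty -> OK
  offset (1,0) -> (5,3): empty -> OK
  offset (1,1) -> (5,4): occupied ('#') -> FAIL
  offset (2,1) -> (6,4): empty -> OK
All cells valid: no

Answer: no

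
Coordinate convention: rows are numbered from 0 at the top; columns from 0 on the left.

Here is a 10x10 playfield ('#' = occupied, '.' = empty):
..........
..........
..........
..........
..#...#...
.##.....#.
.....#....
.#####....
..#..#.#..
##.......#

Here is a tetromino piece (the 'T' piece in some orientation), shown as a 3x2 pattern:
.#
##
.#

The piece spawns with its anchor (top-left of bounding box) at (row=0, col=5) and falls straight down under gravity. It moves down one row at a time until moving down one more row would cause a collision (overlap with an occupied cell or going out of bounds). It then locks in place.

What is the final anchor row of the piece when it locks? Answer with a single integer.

Spawn at (row=0, col=5). Try each row:
  row 0: fits
  row 1: fits
  row 2: blocked -> lock at row 1

Answer: 1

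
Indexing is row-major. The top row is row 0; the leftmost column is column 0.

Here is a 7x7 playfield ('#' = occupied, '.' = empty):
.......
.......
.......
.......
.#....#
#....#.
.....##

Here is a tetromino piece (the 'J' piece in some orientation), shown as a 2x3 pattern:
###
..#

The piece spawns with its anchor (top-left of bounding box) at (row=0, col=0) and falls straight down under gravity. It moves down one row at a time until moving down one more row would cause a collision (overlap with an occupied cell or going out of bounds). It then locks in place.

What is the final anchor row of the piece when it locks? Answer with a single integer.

Answer: 3

Derivation:
Spawn at (row=0, col=0). Try each row:
  row 0: fits
  row 1: fits
  row 2: fits
  row 3: fits
  row 4: blocked -> lock at row 3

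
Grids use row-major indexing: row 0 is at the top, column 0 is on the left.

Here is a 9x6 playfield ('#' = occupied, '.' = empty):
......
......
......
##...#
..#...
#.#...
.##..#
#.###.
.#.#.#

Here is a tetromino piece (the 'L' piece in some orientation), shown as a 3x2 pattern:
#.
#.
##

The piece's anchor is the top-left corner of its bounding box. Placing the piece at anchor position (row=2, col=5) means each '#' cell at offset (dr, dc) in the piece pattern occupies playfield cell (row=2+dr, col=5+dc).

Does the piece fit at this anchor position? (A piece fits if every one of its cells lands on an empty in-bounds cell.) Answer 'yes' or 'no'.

Check each piece cell at anchor (2, 5):
  offset (0,0) -> (2,5): empty -> OK
  offset (1,0) -> (3,5): occupied ('#') -> FAIL
  offset (2,0) -> (4,5): empty -> OK
  offset (2,1) -> (4,6): out of bounds -> FAIL
All cells valid: no

Answer: no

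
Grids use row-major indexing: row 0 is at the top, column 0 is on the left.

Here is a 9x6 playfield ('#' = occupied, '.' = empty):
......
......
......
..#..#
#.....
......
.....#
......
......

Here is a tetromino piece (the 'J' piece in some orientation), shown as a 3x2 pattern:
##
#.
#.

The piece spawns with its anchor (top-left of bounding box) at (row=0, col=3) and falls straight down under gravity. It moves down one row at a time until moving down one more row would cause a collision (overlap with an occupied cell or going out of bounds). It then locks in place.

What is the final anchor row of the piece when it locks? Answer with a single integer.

Answer: 6

Derivation:
Spawn at (row=0, col=3). Try each row:
  row 0: fits
  row 1: fits
  row 2: fits
  row 3: fits
  row 4: fits
  row 5: fits
  row 6: fits
  row 7: blocked -> lock at row 6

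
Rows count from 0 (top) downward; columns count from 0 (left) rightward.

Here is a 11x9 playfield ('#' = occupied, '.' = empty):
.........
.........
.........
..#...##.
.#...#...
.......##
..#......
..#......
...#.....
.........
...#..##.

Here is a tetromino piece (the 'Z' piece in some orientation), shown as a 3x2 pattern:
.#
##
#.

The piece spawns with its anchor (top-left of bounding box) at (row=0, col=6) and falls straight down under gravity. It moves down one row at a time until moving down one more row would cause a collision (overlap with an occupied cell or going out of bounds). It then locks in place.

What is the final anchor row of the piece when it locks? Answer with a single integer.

Answer: 0

Derivation:
Spawn at (row=0, col=6). Try each row:
  row 0: fits
  row 1: blocked -> lock at row 0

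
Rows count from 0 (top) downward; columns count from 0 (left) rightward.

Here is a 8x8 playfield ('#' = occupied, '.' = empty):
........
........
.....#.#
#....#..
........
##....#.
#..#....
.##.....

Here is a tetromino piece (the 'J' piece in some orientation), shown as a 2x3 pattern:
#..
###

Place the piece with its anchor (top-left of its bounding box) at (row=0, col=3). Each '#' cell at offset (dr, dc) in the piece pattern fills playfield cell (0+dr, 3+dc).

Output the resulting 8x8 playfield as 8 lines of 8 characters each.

Fill (0+0,3+0) = (0,3)
Fill (0+1,3+0) = (1,3)
Fill (0+1,3+1) = (1,4)
Fill (0+1,3+2) = (1,5)

Answer: ...#....
...###..
.....#.#
#....#..
........
##....#.
#..#....
.##.....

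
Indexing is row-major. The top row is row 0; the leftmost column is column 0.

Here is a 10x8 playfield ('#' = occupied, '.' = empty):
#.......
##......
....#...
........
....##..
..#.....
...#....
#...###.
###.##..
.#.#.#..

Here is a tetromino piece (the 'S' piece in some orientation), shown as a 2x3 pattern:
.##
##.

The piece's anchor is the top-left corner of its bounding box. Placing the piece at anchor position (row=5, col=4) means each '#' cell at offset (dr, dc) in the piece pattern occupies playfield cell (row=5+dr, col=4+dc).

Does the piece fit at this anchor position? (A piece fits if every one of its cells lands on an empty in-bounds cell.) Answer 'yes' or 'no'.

Check each piece cell at anchor (5, 4):
  offset (0,1) -> (5,5): empty -> OK
  offset (0,2) -> (5,6): empty -> OK
  offset (1,0) -> (6,4): empty -> OK
  offset (1,1) -> (6,5): empty -> OK
All cells valid: yes

Answer: yes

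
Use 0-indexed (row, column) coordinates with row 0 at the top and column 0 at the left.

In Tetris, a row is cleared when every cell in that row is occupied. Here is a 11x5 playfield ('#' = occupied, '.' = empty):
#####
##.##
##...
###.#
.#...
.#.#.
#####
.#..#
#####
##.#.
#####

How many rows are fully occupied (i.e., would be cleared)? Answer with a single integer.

Answer: 4

Derivation:
Check each row:
  row 0: 0 empty cells -> FULL (clear)
  row 1: 1 empty cell -> not full
  row 2: 3 empty cells -> not full
  row 3: 1 empty cell -> not full
  row 4: 4 empty cells -> not full
  row 5: 3 empty cells -> not full
  row 6: 0 empty cells -> FULL (clear)
  row 7: 3 empty cells -> not full
  row 8: 0 empty cells -> FULL (clear)
  row 9: 2 empty cells -> not full
  row 10: 0 empty cells -> FULL (clear)
Total rows cleared: 4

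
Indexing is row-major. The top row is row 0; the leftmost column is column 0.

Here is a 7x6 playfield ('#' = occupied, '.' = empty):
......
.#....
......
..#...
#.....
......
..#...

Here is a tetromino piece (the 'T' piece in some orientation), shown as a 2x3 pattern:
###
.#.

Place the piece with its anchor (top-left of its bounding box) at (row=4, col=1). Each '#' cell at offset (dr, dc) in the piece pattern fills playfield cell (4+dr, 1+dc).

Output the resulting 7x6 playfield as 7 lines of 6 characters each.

Fill (4+0,1+0) = (4,1)
Fill (4+0,1+1) = (4,2)
Fill (4+0,1+2) = (4,3)
Fill (4+1,1+1) = (5,2)

Answer: ......
.#....
......
..#...
####..
..#...
..#...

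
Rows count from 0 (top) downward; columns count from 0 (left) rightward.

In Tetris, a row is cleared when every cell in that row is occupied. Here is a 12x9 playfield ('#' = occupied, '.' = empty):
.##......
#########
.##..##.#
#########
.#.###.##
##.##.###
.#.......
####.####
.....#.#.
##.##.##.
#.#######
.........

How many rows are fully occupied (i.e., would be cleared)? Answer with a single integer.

Check each row:
  row 0: 7 empty cells -> not full
  row 1: 0 empty cells -> FULL (clear)
  row 2: 4 empty cells -> not full
  row 3: 0 empty cells -> FULL (clear)
  row 4: 3 empty cells -> not full
  row 5: 2 empty cells -> not full
  row 6: 8 empty cells -> not full
  row 7: 1 empty cell -> not full
  row 8: 7 empty cells -> not full
  row 9: 3 empty cells -> not full
  row 10: 1 empty cell -> not full
  row 11: 9 empty cells -> not full
Total rows cleared: 2

Answer: 2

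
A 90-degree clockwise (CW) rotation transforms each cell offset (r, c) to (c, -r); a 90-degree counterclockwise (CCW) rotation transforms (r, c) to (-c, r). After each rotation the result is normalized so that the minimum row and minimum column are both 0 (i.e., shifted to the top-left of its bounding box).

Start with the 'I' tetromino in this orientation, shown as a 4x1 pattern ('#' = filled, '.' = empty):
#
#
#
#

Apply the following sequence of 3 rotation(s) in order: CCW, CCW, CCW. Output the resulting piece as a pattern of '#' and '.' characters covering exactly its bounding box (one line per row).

Answer: ####

Derivation:
Start:
#
#
#
#
After rotation 1 (CCW):
####
After rotation 2 (CCW):
#
#
#
#
After rotation 3 (CCW):
####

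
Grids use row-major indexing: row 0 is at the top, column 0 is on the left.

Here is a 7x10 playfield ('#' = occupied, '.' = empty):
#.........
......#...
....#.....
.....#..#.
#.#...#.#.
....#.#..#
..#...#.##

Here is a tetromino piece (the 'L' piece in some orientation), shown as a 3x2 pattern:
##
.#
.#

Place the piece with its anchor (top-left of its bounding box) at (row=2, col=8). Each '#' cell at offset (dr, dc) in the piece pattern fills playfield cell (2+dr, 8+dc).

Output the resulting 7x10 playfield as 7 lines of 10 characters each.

Answer: #.........
......#...
....#...##
.....#..##
#.#...#.##
....#.#..#
..#...#.##

Derivation:
Fill (2+0,8+0) = (2,8)
Fill (2+0,8+1) = (2,9)
Fill (2+1,8+1) = (3,9)
Fill (2+2,8+1) = (4,9)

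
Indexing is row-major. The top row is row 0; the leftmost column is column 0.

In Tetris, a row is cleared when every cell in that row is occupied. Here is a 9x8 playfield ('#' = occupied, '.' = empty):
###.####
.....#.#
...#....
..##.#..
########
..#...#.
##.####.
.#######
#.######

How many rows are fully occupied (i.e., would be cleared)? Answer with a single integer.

Check each row:
  row 0: 1 empty cell -> not full
  row 1: 6 empty cells -> not full
  row 2: 7 empty cells -> not full
  row 3: 5 empty cells -> not full
  row 4: 0 empty cells -> FULL (clear)
  row 5: 6 empty cells -> not full
  row 6: 2 empty cells -> not full
  row 7: 1 empty cell -> not full
  row 8: 1 empty cell -> not full
Total rows cleared: 1

Answer: 1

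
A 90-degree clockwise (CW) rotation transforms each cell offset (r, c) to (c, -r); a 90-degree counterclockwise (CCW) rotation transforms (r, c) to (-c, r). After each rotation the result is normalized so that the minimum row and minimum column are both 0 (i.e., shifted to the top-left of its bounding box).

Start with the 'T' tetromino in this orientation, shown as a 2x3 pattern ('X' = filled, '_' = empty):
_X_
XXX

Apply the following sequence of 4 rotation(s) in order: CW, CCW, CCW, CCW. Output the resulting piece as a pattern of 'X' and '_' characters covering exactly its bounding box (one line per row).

Start:
_X_
XXX
After rotation 1 (CW):
X_
XX
X_
After rotation 2 (CCW):
_X_
XXX
After rotation 3 (CCW):
_X
XX
_X
After rotation 4 (CCW):
XXX
_X_

Answer: XXX
_X_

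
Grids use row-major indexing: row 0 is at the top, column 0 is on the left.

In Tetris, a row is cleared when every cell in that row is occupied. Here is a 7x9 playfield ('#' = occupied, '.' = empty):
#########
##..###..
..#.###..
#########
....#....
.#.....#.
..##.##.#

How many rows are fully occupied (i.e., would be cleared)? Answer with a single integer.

Answer: 2

Derivation:
Check each row:
  row 0: 0 empty cells -> FULL (clear)
  row 1: 4 empty cells -> not full
  row 2: 5 empty cells -> not full
  row 3: 0 empty cells -> FULL (clear)
  row 4: 8 empty cells -> not full
  row 5: 7 empty cells -> not full
  row 6: 4 empty cells -> not full
Total rows cleared: 2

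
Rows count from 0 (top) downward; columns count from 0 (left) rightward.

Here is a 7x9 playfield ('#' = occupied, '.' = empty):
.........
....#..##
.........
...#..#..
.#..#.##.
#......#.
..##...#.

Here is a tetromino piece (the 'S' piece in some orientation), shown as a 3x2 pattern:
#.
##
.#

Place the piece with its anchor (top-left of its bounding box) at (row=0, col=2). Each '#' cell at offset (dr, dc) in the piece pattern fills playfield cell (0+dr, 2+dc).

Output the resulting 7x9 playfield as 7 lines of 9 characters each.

Fill (0+0,2+0) = (0,2)
Fill (0+1,2+0) = (1,2)
Fill (0+1,2+1) = (1,3)
Fill (0+2,2+1) = (2,3)

Answer: ..#......
..###..##
...#.....
...#..#..
.#..#.##.
#......#.
..##...#.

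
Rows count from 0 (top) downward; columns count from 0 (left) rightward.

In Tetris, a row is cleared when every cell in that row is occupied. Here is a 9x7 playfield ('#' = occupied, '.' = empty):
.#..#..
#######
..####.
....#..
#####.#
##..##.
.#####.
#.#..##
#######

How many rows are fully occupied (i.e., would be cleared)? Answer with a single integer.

Check each row:
  row 0: 5 empty cells -> not full
  row 1: 0 empty cells -> FULL (clear)
  row 2: 3 empty cells -> not full
  row 3: 6 empty cells -> not full
  row 4: 1 empty cell -> not full
  row 5: 3 empty cells -> not full
  row 6: 2 empty cells -> not full
  row 7: 3 empty cells -> not full
  row 8: 0 empty cells -> FULL (clear)
Total rows cleared: 2

Answer: 2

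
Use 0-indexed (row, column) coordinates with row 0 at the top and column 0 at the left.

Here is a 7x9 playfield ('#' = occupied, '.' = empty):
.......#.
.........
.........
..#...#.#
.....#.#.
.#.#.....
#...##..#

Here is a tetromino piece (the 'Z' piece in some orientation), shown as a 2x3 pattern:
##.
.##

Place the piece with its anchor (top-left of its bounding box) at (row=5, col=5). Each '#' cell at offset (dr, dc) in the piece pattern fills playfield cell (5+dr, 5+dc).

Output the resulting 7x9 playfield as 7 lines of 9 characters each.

Answer: .......#.
.........
.........
..#...#.#
.....#.#.
.#.#.##..
#...#####

Derivation:
Fill (5+0,5+0) = (5,5)
Fill (5+0,5+1) = (5,6)
Fill (5+1,5+1) = (6,6)
Fill (5+1,5+2) = (6,7)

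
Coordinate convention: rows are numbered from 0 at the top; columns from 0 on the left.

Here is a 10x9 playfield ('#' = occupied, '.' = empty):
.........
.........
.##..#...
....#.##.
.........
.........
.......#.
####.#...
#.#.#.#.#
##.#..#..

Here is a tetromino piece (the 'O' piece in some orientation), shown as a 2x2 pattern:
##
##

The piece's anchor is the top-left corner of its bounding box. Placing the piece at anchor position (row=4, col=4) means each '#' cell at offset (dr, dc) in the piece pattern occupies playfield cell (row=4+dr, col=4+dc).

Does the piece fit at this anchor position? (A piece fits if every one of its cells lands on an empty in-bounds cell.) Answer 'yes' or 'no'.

Check each piece cell at anchor (4, 4):
  offset (0,0) -> (4,4): empty -> OK
  offset (0,1) -> (4,5): empty -> OK
  offset (1,0) -> (5,4): empty -> OK
  offset (1,1) -> (5,5): empty -> OK
All cells valid: yes

Answer: yes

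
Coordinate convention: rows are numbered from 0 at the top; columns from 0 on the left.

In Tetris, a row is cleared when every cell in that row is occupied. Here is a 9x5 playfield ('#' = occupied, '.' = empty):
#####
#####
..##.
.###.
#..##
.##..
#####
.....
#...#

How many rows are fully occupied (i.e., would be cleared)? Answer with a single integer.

Answer: 3

Derivation:
Check each row:
  row 0: 0 empty cells -> FULL (clear)
  row 1: 0 empty cells -> FULL (clear)
  row 2: 3 empty cells -> not full
  row 3: 2 empty cells -> not full
  row 4: 2 empty cells -> not full
  row 5: 3 empty cells -> not full
  row 6: 0 empty cells -> FULL (clear)
  row 7: 5 empty cells -> not full
  row 8: 3 empty cells -> not full
Total rows cleared: 3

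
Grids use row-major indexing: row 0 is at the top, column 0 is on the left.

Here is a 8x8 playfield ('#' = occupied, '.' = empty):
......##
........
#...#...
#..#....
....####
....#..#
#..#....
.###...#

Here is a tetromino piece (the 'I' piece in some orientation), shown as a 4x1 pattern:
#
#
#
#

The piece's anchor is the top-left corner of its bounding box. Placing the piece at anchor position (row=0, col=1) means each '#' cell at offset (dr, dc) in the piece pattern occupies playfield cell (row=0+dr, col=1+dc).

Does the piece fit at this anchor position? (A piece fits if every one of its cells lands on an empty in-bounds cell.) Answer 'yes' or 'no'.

Answer: yes

Derivation:
Check each piece cell at anchor (0, 1):
  offset (0,0) -> (0,1): empty -> OK
  offset (1,0) -> (1,1): empty -> OK
  offset (2,0) -> (2,1): empty -> OK
  offset (3,0) -> (3,1): empty -> OK
All cells valid: yes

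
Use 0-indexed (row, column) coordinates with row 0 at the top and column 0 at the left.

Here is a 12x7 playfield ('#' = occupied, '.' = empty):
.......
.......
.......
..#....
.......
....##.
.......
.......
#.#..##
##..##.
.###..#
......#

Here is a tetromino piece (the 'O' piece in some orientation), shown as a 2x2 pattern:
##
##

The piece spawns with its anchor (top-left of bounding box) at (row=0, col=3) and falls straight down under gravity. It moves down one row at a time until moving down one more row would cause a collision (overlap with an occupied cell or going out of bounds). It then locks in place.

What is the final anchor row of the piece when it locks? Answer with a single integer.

Answer: 3

Derivation:
Spawn at (row=0, col=3). Try each row:
  row 0: fits
  row 1: fits
  row 2: fits
  row 3: fits
  row 4: blocked -> lock at row 3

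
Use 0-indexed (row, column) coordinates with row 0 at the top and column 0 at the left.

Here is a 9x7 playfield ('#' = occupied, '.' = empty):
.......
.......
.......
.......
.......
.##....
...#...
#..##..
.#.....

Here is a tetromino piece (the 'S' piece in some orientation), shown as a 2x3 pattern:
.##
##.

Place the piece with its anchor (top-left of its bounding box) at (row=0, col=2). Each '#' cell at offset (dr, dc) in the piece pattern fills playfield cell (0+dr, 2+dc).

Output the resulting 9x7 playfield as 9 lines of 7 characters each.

Answer: ...##..
..##...
.......
.......
.......
.##....
...#...
#..##..
.#.....

Derivation:
Fill (0+0,2+1) = (0,3)
Fill (0+0,2+2) = (0,4)
Fill (0+1,2+0) = (1,2)
Fill (0+1,2+1) = (1,3)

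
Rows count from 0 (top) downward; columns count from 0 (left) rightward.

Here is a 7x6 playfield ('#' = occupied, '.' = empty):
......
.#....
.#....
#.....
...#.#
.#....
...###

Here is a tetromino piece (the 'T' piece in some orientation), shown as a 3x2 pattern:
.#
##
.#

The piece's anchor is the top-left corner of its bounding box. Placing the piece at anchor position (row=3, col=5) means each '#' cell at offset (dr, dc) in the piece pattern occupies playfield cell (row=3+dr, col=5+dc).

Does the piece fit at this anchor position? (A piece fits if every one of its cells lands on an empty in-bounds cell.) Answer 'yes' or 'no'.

Answer: no

Derivation:
Check each piece cell at anchor (3, 5):
  offset (0,1) -> (3,6): out of bounds -> FAIL
  offset (1,0) -> (4,5): occupied ('#') -> FAIL
  offset (1,1) -> (4,6): out of bounds -> FAIL
  offset (2,1) -> (5,6): out of bounds -> FAIL
All cells valid: no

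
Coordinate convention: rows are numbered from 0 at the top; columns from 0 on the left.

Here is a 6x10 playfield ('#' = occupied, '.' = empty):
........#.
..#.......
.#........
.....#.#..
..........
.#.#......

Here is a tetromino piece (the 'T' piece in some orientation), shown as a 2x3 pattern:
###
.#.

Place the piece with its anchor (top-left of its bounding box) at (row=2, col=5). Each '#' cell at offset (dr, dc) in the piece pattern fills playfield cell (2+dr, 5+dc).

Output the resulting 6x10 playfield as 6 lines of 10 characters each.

Fill (2+0,5+0) = (2,5)
Fill (2+0,5+1) = (2,6)
Fill (2+0,5+2) = (2,7)
Fill (2+1,5+1) = (3,6)

Answer: ........#.
..#.......
.#...###..
.....###..
..........
.#.#......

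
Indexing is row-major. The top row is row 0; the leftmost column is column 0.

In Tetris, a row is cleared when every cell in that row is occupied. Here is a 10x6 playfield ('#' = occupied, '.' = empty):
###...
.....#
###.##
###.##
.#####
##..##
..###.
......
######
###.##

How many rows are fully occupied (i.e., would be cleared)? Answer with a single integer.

Check each row:
  row 0: 3 empty cells -> not full
  row 1: 5 empty cells -> not full
  row 2: 1 empty cell -> not full
  row 3: 1 empty cell -> not full
  row 4: 1 empty cell -> not full
  row 5: 2 empty cells -> not full
  row 6: 3 empty cells -> not full
  row 7: 6 empty cells -> not full
  row 8: 0 empty cells -> FULL (clear)
  row 9: 1 empty cell -> not full
Total rows cleared: 1

Answer: 1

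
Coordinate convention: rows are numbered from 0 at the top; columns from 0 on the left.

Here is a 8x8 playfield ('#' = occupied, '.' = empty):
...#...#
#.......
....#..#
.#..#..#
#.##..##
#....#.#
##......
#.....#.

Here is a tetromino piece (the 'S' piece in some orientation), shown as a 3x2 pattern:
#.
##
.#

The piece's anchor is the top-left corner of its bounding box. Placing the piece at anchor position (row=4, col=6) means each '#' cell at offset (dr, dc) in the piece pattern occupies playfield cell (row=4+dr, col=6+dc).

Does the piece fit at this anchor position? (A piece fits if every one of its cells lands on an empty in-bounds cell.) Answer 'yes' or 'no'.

Answer: no

Derivation:
Check each piece cell at anchor (4, 6):
  offset (0,0) -> (4,6): occupied ('#') -> FAIL
  offset (1,0) -> (5,6): empty -> OK
  offset (1,1) -> (5,7): occupied ('#') -> FAIL
  offset (2,1) -> (6,7): empty -> OK
All cells valid: no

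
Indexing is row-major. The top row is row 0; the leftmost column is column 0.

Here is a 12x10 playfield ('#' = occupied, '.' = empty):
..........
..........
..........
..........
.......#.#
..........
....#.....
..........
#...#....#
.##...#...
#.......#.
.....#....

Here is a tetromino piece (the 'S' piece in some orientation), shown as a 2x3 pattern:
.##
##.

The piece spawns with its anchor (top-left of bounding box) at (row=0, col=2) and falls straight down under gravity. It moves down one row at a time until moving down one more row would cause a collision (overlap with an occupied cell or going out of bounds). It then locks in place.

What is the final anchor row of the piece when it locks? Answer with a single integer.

Spawn at (row=0, col=2). Try each row:
  row 0: fits
  row 1: fits
  row 2: fits
  row 3: fits
  row 4: fits
  row 5: fits
  row 6: blocked -> lock at row 5

Answer: 5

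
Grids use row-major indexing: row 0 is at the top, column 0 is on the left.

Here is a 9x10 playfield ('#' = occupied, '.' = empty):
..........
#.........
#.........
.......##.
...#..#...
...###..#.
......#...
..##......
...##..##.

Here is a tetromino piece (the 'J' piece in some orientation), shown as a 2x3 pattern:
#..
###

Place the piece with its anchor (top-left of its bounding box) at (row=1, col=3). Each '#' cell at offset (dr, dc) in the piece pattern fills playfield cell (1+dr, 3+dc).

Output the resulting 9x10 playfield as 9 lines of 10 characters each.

Fill (1+0,3+0) = (1,3)
Fill (1+1,3+0) = (2,3)
Fill (1+1,3+1) = (2,4)
Fill (1+1,3+2) = (2,5)

Answer: ..........
#..#......
#..###....
.......##.
...#..#...
...###..#.
......#...
..##......
...##..##.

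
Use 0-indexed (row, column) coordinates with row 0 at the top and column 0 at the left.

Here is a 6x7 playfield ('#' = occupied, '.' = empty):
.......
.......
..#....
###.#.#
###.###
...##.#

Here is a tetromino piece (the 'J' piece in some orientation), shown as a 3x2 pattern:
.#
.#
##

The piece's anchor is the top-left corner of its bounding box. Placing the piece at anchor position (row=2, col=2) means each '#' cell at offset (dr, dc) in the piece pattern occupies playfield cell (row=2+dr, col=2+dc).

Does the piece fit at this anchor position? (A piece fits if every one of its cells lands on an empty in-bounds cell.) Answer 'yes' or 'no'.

Answer: no

Derivation:
Check each piece cell at anchor (2, 2):
  offset (0,1) -> (2,3): empty -> OK
  offset (1,1) -> (3,3): empty -> OK
  offset (2,0) -> (4,2): occupied ('#') -> FAIL
  offset (2,1) -> (4,3): empty -> OK
All cells valid: no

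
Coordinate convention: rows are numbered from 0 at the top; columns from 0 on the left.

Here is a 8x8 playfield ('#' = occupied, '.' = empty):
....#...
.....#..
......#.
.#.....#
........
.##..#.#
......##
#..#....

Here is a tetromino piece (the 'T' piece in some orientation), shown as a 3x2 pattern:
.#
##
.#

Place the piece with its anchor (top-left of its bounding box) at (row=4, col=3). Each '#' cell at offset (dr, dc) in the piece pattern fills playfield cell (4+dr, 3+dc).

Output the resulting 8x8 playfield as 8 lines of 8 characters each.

Fill (4+0,3+1) = (4,4)
Fill (4+1,3+0) = (5,3)
Fill (4+1,3+1) = (5,4)
Fill (4+2,3+1) = (6,4)

Answer: ....#...
.....#..
......#.
.#.....#
....#...
.#####.#
....#.##
#..#....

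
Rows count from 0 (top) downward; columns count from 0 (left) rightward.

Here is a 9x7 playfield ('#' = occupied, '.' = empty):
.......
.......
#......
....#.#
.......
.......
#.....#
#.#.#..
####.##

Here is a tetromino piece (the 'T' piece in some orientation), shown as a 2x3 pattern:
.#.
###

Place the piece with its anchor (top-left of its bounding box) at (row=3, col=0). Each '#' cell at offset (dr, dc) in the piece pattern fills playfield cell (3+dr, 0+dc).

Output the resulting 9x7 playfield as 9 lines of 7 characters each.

Answer: .......
.......
#......
.#..#.#
###....
.......
#.....#
#.#.#..
####.##

Derivation:
Fill (3+0,0+1) = (3,1)
Fill (3+1,0+0) = (4,0)
Fill (3+1,0+1) = (4,1)
Fill (3+1,0+2) = (4,2)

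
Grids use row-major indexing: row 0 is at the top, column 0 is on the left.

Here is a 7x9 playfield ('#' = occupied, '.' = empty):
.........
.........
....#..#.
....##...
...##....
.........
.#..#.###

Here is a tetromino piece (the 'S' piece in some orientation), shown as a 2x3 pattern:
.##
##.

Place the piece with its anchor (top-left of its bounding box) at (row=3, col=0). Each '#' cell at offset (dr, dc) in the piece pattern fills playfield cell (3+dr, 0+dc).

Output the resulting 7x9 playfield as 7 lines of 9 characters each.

Fill (3+0,0+1) = (3,1)
Fill (3+0,0+2) = (3,2)
Fill (3+1,0+0) = (4,0)
Fill (3+1,0+1) = (4,1)

Answer: .........
.........
....#..#.
.##.##...
##.##....
.........
.#..#.###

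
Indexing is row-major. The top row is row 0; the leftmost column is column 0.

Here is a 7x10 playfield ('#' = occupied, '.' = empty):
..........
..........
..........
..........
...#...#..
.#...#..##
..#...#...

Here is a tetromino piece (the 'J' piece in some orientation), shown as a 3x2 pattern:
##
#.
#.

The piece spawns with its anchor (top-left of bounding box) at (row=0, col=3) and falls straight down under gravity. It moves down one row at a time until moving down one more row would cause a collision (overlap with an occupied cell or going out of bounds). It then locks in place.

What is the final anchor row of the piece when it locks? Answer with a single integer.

Answer: 1

Derivation:
Spawn at (row=0, col=3). Try each row:
  row 0: fits
  row 1: fits
  row 2: blocked -> lock at row 1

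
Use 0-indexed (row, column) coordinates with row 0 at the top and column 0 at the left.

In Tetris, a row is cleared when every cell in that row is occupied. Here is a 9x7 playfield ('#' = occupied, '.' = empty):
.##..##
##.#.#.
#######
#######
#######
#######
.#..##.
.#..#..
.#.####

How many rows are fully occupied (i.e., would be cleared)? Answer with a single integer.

Check each row:
  row 0: 3 empty cells -> not full
  row 1: 3 empty cells -> not full
  row 2: 0 empty cells -> FULL (clear)
  row 3: 0 empty cells -> FULL (clear)
  row 4: 0 empty cells -> FULL (clear)
  row 5: 0 empty cells -> FULL (clear)
  row 6: 4 empty cells -> not full
  row 7: 5 empty cells -> not full
  row 8: 2 empty cells -> not full
Total rows cleared: 4

Answer: 4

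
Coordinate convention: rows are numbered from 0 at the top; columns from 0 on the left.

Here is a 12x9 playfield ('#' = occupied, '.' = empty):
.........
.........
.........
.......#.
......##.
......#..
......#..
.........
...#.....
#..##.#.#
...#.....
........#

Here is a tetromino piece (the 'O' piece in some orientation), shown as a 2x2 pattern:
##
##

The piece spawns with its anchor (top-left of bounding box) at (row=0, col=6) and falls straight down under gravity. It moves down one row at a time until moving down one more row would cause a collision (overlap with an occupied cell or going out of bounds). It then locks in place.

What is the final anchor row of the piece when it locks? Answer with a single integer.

Answer: 1

Derivation:
Spawn at (row=0, col=6). Try each row:
  row 0: fits
  row 1: fits
  row 2: blocked -> lock at row 1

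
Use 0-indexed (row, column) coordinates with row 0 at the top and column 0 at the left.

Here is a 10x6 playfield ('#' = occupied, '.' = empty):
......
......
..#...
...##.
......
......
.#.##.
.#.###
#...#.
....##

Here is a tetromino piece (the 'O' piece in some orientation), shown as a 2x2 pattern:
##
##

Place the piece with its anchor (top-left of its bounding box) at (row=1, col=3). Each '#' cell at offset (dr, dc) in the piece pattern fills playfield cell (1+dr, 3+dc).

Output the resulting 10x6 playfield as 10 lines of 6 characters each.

Answer: ......
...##.
..###.
...##.
......
......
.#.##.
.#.###
#...#.
....##

Derivation:
Fill (1+0,3+0) = (1,3)
Fill (1+0,3+1) = (1,4)
Fill (1+1,3+0) = (2,3)
Fill (1+1,3+1) = (2,4)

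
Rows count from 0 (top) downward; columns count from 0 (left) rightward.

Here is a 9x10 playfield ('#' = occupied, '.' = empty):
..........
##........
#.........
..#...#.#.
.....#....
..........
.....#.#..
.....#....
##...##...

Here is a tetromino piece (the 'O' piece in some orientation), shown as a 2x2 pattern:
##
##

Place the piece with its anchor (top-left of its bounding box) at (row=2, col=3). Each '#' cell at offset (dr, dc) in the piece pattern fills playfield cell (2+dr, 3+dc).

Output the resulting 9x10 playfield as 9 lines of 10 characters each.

Fill (2+0,3+0) = (2,3)
Fill (2+0,3+1) = (2,4)
Fill (2+1,3+0) = (3,3)
Fill (2+1,3+1) = (3,4)

Answer: ..........
##........
#..##.....
..###.#.#.
.....#....
..........
.....#.#..
.....#....
##...##...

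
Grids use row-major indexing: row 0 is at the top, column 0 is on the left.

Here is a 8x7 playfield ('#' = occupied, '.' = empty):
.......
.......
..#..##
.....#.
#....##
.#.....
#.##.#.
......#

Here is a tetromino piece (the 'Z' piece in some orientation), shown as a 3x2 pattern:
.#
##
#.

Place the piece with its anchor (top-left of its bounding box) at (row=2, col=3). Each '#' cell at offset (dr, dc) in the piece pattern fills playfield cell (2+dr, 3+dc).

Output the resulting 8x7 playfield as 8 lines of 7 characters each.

Answer: .......
.......
..#.###
...###.
#..#.##
.#.....
#.##.#.
......#

Derivation:
Fill (2+0,3+1) = (2,4)
Fill (2+1,3+0) = (3,3)
Fill (2+1,3+1) = (3,4)
Fill (2+2,3+0) = (4,3)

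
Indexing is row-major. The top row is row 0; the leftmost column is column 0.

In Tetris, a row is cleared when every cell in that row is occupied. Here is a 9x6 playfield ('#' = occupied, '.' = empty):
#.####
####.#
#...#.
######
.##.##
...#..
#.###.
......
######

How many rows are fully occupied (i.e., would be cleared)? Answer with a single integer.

Check each row:
  row 0: 1 empty cell -> not full
  row 1: 1 empty cell -> not full
  row 2: 4 empty cells -> not full
  row 3: 0 empty cells -> FULL (clear)
  row 4: 2 empty cells -> not full
  row 5: 5 empty cells -> not full
  row 6: 2 empty cells -> not full
  row 7: 6 empty cells -> not full
  row 8: 0 empty cells -> FULL (clear)
Total rows cleared: 2

Answer: 2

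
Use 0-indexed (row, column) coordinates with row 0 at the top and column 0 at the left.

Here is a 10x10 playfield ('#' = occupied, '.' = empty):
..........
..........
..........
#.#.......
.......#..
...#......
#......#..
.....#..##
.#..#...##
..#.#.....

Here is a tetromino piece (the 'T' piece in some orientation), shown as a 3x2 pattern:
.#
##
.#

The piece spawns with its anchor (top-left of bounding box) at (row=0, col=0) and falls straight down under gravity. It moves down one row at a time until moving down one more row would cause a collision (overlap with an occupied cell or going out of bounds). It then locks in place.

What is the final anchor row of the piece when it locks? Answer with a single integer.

Spawn at (row=0, col=0). Try each row:
  row 0: fits
  row 1: fits
  row 2: blocked -> lock at row 1

Answer: 1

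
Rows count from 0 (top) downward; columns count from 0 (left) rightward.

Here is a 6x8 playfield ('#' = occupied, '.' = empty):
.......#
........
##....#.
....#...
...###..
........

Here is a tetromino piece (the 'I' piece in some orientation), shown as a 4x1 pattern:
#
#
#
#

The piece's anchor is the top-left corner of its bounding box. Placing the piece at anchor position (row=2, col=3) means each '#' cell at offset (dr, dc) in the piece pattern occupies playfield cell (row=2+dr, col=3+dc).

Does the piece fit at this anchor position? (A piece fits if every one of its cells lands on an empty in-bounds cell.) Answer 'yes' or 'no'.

Answer: no

Derivation:
Check each piece cell at anchor (2, 3):
  offset (0,0) -> (2,3): empty -> OK
  offset (1,0) -> (3,3): empty -> OK
  offset (2,0) -> (4,3): occupied ('#') -> FAIL
  offset (3,0) -> (5,3): empty -> OK
All cells valid: no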